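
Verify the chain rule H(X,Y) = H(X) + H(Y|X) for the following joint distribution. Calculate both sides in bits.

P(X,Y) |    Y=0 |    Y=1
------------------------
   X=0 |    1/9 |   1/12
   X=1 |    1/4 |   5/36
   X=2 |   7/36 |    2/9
H(X,Y) = 2.4881, H(X) = 1.5155, H(Y|X) = 0.9726 (all in bits)

Chain rule: H(X,Y) = H(X) + H(Y|X)

Left side — joint entropy directly:
H(X,Y) = -Σ p(x,y) log p(x,y) = 2.4881 bits

Right side — compute H(Y|X) from the conditional distributions:
P(X) = (7/36, 7/18, 5/12), so H(X) = 1.5155 bits
H(Y|X) = Σ_x P(X=x) · H(Y|X=x):
  P(Y|X=0) = (4/7, 3/7), H(Y|X=0) = 0.9852, weight P(X=0) = 7/36
  P(Y|X=1) = (9/14, 5/14), H(Y|X=1) = 0.9403, weight P(X=1) = 7/18
  P(Y|X=2) = (7/15, 8/15), H(Y|X=2) = 0.9968, weight P(X=2) = 5/12
H(Y|X) = 0.9726 bits

H(X) + H(Y|X) = 1.5155 + 0.9726 = 2.4881 bits

Both sides equal 2.4881 bits. ✓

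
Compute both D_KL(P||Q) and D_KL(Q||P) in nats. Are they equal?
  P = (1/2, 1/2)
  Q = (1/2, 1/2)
D_KL(P||Q) = 0.0000, D_KL(Q||P) = 0.0000

KL divergence is not symmetric: D_KL(P||Q) ≠ D_KL(Q||P) in general.

D_KL(P||Q) = 0.0000 nats
D_KL(Q||P) = 0.0000 nats

In this case they happen to be equal (to 4 decimal places).

This asymmetry is why KL divergence is not a true distance metric.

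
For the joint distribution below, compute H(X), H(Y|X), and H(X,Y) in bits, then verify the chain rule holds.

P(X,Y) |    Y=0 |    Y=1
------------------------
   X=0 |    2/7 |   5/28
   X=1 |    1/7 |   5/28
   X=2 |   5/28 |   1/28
H(X,Y) = 2.4206, H(X) = 1.5165, H(Y|X) = 0.9041 (all in bits)

Chain rule: H(X,Y) = H(X) + H(Y|X)

Left side — joint entropy directly:
H(X,Y) = -Σ p(x,y) log p(x,y) = 2.4206 bits

Right side — compute H(Y|X) from the conditional distributions:
P(X) = (13/28, 9/28, 3/14), so H(X) = 1.5165 bits
H(Y|X) = Σ_x P(X=x) · H(Y|X=x):
  P(Y|X=0) = (8/13, 5/13), H(Y|X=0) = 0.9612, weight P(X=0) = 13/28
  P(Y|X=1) = (4/9, 5/9), H(Y|X=1) = 0.9911, weight P(X=1) = 9/28
  P(Y|X=2) = (5/6, 1/6), H(Y|X=2) = 0.6500, weight P(X=2) = 3/14
H(Y|X) = 0.9041 bits

H(X) + H(Y|X) = 1.5165 + 0.9041 = 2.4206 bits

Both sides equal 2.4206 bits. ✓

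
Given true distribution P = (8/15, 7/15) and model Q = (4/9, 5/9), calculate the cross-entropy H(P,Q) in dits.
0.3070 dits

Cross-entropy: H(P,Q) = -Σ p(x) log q(x)

Alternatively: H(P,Q) = H(P) + D_KL(P||Q)
H(P) = 0.3001 dits
D_KL(P||Q) = 0.0069 dits

H(P,Q) = 0.3001 + 0.0069 = 0.3070 dits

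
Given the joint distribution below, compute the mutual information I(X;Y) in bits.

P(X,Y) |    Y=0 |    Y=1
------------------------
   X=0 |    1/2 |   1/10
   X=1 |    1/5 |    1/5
0.0913 bits

Mutual information: I(X;Y) = H(X) + H(Y) - H(X,Y)

Marginals:
P(X) = (3/5, 2/5), H(X) = 0.9710 bits
P(Y) = (7/10, 3/10), H(Y) = 0.8813 bits

Joint entropy: H(X,Y) = 1.7610 bits

I(X;Y) = 0.9710 + 0.8813 - 1.7610 = 0.0913 bits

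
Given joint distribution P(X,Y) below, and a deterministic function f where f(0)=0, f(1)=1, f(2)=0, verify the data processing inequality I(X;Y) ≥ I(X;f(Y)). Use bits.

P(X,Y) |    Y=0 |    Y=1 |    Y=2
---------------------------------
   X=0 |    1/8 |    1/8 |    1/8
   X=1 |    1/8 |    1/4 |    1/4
I(X;Y) = 0.0157, I(X;f(Y)) = 0.0032, inequality holds: 0.0157 ≥ 0.0032

Data Processing Inequality: For any Markov chain X → Y → Z, we have I(X;Y) ≥ I(X;Z).

Here Z = f(Y) is a deterministic function of Y, forming X → Y → Z.

Original I(X;Y) = 0.0157 bits

After applying f:
P(X,Z) where Z=f(Y):
- P(X,Z=0) = P(X,Y=0) + P(X,Y=2)
- P(X,Z=1) = P(X,Y=1)

I(X;Z) = I(X;f(Y)) = 0.0032 bits

Verification: 0.0157 ≥ 0.0032 ✓

Information cannot be created by processing; the function f can only lose information about X.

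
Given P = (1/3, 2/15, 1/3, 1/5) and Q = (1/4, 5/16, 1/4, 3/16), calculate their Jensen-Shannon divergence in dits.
0.0107 dits

Jensen-Shannon divergence is:
JSD(P||Q) = 0.5 × D_KL(P||M) + 0.5 × D_KL(Q||M)
where M = 0.5 × (P + Q) is the mixture distribution.

M = 0.5 × (1/3, 2/15, 1/3, 1/5) + 0.5 × (1/4, 5/16, 1/4, 3/16) = (7/24, 0.222917, 7/24, 0.19375)

D_KL(P||M) = 0.0117 dits
D_KL(Q||M) = 0.0097 dits

JSD(P||Q) = 0.5 × 0.0117 + 0.5 × 0.0097 = 0.0107 dits

Unlike KL divergence, JSD is symmetric and bounded: 0 ≤ JSD ≤ log(2).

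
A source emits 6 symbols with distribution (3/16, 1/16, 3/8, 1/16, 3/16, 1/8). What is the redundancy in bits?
0.2737 bits

Redundancy measures how far a source is from maximum entropy:
R = H_max - H(X)

Maximum entropy for 6 symbols: H_max = log_2(6) = 2.5850 bits
Actual entropy: H(X) = 2.3113 bits
Redundancy: R = 2.5850 - 2.3113 = 0.2737 bits

This redundancy represents potential for compression: the source could be compressed by 0.2737 bits per symbol.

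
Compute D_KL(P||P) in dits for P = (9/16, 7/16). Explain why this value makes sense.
0.0000 dits

KL divergence satisfies the Gibbs inequality: D_KL(P||Q) ≥ 0 for all distributions P, Q.

D_KL(P||Q) = Σ p(x) log(p(x)/q(x))
Each term is p(x) × log_10(p(x)/p(x)) = p(x) × log_10(1) = 0, so the sum is 0.
D_KL(P||Q) = 0.0000 dits

When P = Q, the KL divergence is exactly 0, as there is no 'divergence' between identical distributions.

This non-negativity is a fundamental property: relative entropy cannot be negative because it measures how different Q is from P.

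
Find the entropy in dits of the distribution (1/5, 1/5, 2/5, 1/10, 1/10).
0.6388 dits

Shannon entropy is H(X) = -Σ p(x) log p(x).

For P = (1/5, 1/5, 2/5, 1/10, 1/10):
H = -1/5 × log_10(1/5) -1/5 × log_10(1/5) -2/5 × log_10(2/5) -1/10 × log_10(1/10) -1/10 × log_10(1/10)
H = 0.6388 dits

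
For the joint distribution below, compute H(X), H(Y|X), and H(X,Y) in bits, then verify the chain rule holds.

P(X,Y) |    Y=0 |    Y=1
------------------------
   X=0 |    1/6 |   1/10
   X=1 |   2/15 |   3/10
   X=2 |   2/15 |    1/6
H(X,Y) = 2.4901, H(X) = 1.5524, H(Y|X) = 0.9377 (all in bits)

Chain rule: H(X,Y) = H(X) + H(Y|X)

Left side — joint entropy directly:
H(X,Y) = -Σ p(x,y) log p(x,y) = 2.4901 bits

Right side — compute H(Y|X) from the conditional distributions:
P(X) = (4/15, 13/30, 3/10), so H(X) = 1.5524 bits
H(Y|X) = Σ_x P(X=x) · H(Y|X=x):
  P(Y|X=0) = (5/8, 3/8), H(Y|X=0) = 0.9544, weight P(X=0) = 4/15
  P(Y|X=1) = (4/13, 9/13), H(Y|X=1) = 0.8905, weight P(X=1) = 13/30
  P(Y|X=2) = (4/9, 5/9), H(Y|X=2) = 0.9911, weight P(X=2) = 3/10
H(Y|X) = 0.9377 bits

H(X) + H(Y|X) = 1.5524 + 0.9377 = 2.4901 bits

Both sides equal 2.4901 bits. ✓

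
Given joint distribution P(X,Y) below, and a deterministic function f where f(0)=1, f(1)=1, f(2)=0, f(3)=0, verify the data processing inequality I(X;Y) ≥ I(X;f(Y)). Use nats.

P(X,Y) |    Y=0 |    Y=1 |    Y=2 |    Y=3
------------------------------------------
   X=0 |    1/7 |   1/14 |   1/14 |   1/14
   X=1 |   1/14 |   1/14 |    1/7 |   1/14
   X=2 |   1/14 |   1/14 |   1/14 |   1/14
I(X;Y) = 0.0284, I(X;f(Y)) = 0.0144, inequality holds: 0.0284 ≥ 0.0144

Data Processing Inequality: For any Markov chain X → Y → Z, we have I(X;Y) ≥ I(X;Z).

Here Z = f(Y) is a deterministic function of Y, forming X → Y → Z.

Original I(X;Y) = 0.0284 nats

After applying f:
P(X,Z) where Z=f(Y):
- P(X,Z=0) = P(X,Y=2) + P(X,Y=3)
- P(X,Z=1) = P(X,Y=0) + P(X,Y=1)

I(X;Z) = I(X;f(Y)) = 0.0144 nats

Verification: 0.0284 ≥ 0.0144 ✓

Information cannot be created by processing; the function f can only lose information about X.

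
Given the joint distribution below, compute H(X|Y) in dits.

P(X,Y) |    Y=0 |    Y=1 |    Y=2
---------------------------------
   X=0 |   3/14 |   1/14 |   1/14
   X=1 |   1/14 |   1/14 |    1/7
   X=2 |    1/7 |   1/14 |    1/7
0.4541 dits

Using the chain rule: H(X|Y) = H(X,Y) - H(Y)

First, compute H(X,Y) = 0.9149 dits

Marginal P(Y) = (3/7, 3/14, 5/14)
H(Y) = 0.4608 dits

H(X|Y) = H(X,Y) - H(Y) = 0.9149 - 0.4608 = 0.4541 dits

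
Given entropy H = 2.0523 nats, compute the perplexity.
7.7858

Perplexity is e^H (or exp(H) for natural log).

H = 2.0523 nats
Perplexity = e^2.0523 = 7.7858

Interpretation: The model's uncertainty is equivalent to choosing uniformly among 7.8 options.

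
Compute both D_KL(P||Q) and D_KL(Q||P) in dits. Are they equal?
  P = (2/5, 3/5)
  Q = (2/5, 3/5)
D_KL(P||Q) = 0.0000, D_KL(Q||P) = 0.0000

KL divergence is not symmetric: D_KL(P||Q) ≠ D_KL(Q||P) in general.

D_KL(P||Q) = 0.0000 dits
D_KL(Q||P) = 0.0000 dits

In this case they happen to be equal (to 4 decimal places).

This asymmetry is why KL divergence is not a true distance metric.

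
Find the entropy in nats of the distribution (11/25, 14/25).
0.6859 nats

Shannon entropy is H(X) = -Σ p(x) log p(x).

For P = (11/25, 14/25):
H = -11/25 × log_e(11/25) -14/25 × log_e(14/25)
H = 0.6859 nats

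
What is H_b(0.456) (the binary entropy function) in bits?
0.9944 bits

The binary entropy function is:
H(p) = -p log(p) - (1-p) log(1-p)

H(0.456) = -0.456 × log_2(0.456) - 0.544 × log_2(0.544)
H(0.456) = 0.9944 bits

Note: Binary entropy is maximized at p=0.5 (H=1 bit) and minimized at p=0 or p=1 (H=0).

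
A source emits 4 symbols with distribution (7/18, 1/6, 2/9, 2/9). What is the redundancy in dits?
0.0225 dits

Redundancy measures how far a source is from maximum entropy:
R = H_max - H(X)

Maximum entropy for 4 symbols: H_max = log_10(4) = 0.6021 dits
Actual entropy: H(X) = 0.5795 dits
Redundancy: R = 0.6021 - 0.5795 = 0.0225 dits

This redundancy represents potential for compression: the source could be compressed by 0.0225 dits per symbol.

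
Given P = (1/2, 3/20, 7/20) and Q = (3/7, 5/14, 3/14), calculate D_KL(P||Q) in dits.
0.0515 dits

KL divergence: D_KL(P||Q) = Σ p(x) log(p(x)/q(x))

Computing term by term:
  x=0: 1/2 × log_10[(1/2)/(3/7)] = 1/2 × 0.0669 = 0.0335
  x=1: 3/20 × log_10[(3/20)/(5/14)] = 3/20 × -0.3768 = -0.0565
  x=2: 7/20 × log_10[(7/20)/(3/14)] = 7/20 × 0.2131 = 0.0746

D_KL(P||Q) = 0.0515 dits

Note: KL divergence is always non-negative and equals 0 iff P = Q.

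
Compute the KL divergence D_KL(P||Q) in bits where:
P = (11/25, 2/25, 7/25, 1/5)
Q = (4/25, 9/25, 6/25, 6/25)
0.4782 bits

KL divergence: D_KL(P||Q) = Σ p(x) log(p(x)/q(x))

Computing term by term:
  x=0: 11/25 × log_2[(11/25)/(4/25)] = 11/25 × 1.4594 = 0.6421
  x=1: 2/25 × log_2[(2/25)/(9/25)] = 2/25 × -2.1699 = -0.1736
  x=2: 7/25 × log_2[(7/25)/(6/25)] = 7/25 × 0.2224 = 0.0623
  x=3: 1/5 × log_2[(1/5)/(6/25)] = 1/5 × -0.2630 = -0.0526

D_KL(P||Q) = 0.4782 bits

Note: KL divergence is always non-negative and equals 0 iff P = Q.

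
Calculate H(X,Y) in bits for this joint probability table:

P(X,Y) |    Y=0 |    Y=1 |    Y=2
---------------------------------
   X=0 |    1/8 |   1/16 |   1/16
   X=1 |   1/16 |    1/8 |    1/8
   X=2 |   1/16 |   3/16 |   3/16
3.0306 bits

Joint entropy is H(X,Y) = -Σ_{x,y} p(x,y) log p(x,y).

Summing over all non-zero entries:
H(X,Y) = -[1/8·log_2(1/8) + 1/16·log_2(1/16) + 1/16·log_2(1/16) + 1/16·log_2(1/16) + 1/8·log_2(1/8) + 1/8·log_2(1/8) + 1/16·log_2(1/16) + 3/16·log_2(3/16) + 3/16·log_2(3/16)]
H(X,Y) = 3.0306 bits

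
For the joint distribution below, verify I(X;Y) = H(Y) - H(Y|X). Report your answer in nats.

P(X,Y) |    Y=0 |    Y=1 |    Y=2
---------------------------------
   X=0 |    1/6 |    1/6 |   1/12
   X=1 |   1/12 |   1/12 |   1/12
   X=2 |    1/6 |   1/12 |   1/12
I(X;Y) = 0.0168 nats

Mutual information has multiple equivalent forms:
- I(X;Y) = H(X) - H(X|Y)
- I(X;Y) = H(Y) - H(Y|X)
- I(X;Y) = H(X) + H(Y) - H(X,Y)

Computing all quantities:
H(X) = 1.0776, H(Y) = 1.0776, H(X,Y) = 2.1383
H(X|Y) = 1.0608, H(Y|X) = 1.0608

Verification:
H(X) - H(X|Y) = 1.0776 - 1.0608 = 0.0168
H(Y) - H(Y|X) = 1.0776 - 1.0608 = 0.0168
H(X) + H(Y) - H(X,Y) = 1.0776 + 1.0776 - 2.1383 = 0.0168

All forms give I(X;Y) = 0.0168 nats. ✓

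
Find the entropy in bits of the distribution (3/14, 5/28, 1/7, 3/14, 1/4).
2.2973 bits

Shannon entropy is H(X) = -Σ p(x) log p(x).

For P = (3/14, 5/28, 1/7, 3/14, 1/4):
H = -3/14 × log_2(3/14) -5/28 × log_2(5/28) -1/7 × log_2(1/7) -3/14 × log_2(3/14) -1/4 × log_2(1/4)
H = 2.2973 bits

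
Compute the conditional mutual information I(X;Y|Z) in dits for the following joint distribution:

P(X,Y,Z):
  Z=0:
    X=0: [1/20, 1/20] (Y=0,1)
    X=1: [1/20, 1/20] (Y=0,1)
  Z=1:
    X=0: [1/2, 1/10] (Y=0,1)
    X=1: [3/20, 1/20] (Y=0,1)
0.0014 dits

Conditional mutual information: I(X;Y|Z) = H(X|Z) + H(Y|Z) - H(X,Y|Z)

H(Z) = 0.2173
H(X,Z) = 0.4729 → H(X|Z) = 0.2556
H(Y,Z) = 0.4452 → H(Y|Z) = 0.2279
H(X,Y,Z) = 0.6994 → H(X,Y|Z) = 0.4820

I(X;Y|Z) = 0.2556 + 0.2279 - 0.4820 = 0.0014 dits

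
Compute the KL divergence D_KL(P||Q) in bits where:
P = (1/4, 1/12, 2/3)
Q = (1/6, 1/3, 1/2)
0.2563 bits

KL divergence: D_KL(P||Q) = Σ p(x) log(p(x)/q(x))

Computing term by term:
  x=0: 1/4 × log_2[(1/4)/(1/6)] = 1/4 × 0.5850 = 0.1462
  x=1: 1/12 × log_2[(1/12)/(1/3)] = 1/12 × -2.0000 = -0.1667
  x=2: 2/3 × log_2[(2/3)/(1/2)] = 2/3 × 0.4150 = 0.2767

D_KL(P||Q) = 0.2563 bits

Note: KL divergence is always non-negative and equals 0 iff P = Q.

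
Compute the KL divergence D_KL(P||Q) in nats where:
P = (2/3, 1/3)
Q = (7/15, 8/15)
0.0811 nats

KL divergence: D_KL(P||Q) = Σ p(x) log(p(x)/q(x))

Computing term by term:
  x=0: 2/3 × log_e[(2/3)/(7/15)] = 2/3 × 0.3567 = 0.2378
  x=1: 1/3 × log_e[(1/3)/(8/15)] = 1/3 × -0.4700 = -0.1567

D_KL(P||Q) = 0.0811 nats

Note: KL divergence is always non-negative and equals 0 iff P = Q.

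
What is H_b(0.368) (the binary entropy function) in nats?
0.6579 nats

The binary entropy function is:
H(p) = -p log(p) - (1-p) log(1-p)

H(0.368) = -0.368 × log_e(0.368) - 0.632 × log_e(0.632)
H(0.368) = 0.6579 nats

Note: Binary entropy is maximized at p=0.5 (H=1 bit) and minimized at p=0 or p=1 (H=0).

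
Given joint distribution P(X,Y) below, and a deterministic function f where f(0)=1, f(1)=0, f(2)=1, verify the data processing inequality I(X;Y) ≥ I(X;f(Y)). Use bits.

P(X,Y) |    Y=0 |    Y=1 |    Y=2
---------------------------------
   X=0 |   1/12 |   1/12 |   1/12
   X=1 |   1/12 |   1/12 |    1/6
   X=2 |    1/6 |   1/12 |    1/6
I(X;Y) = 0.0242, I(X;f(Y)) = 0.0105, inequality holds: 0.0242 ≥ 0.0105

Data Processing Inequality: For any Markov chain X → Y → Z, we have I(X;Y) ≥ I(X;Z).

Here Z = f(Y) is a deterministic function of Y, forming X → Y → Z.

Original I(X;Y) = 0.0242 bits

After applying f:
P(X,Z) where Z=f(Y):
- P(X,Z=0) = P(X,Y=1)
- P(X,Z=1) = P(X,Y=0) + P(X,Y=2)

I(X;Z) = I(X;f(Y)) = 0.0105 bits

Verification: 0.0242 ≥ 0.0105 ✓

Information cannot be created by processing; the function f can only lose information about X.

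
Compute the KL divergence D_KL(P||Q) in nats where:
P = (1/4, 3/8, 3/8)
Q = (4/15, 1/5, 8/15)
0.0875 nats

KL divergence: D_KL(P||Q) = Σ p(x) log(p(x)/q(x))

Computing term by term:
  x=0: 1/4 × log_e[(1/4)/(4/15)] = 1/4 × -0.0645 = -0.0161
  x=1: 3/8 × log_e[(3/8)/(1/5)] = 3/8 × 0.6286 = 0.2357
  x=2: 3/8 × log_e[(3/8)/(8/15)] = 3/8 × -0.3522 = -0.1321

D_KL(P||Q) = 0.0875 nats

Note: KL divergence is always non-negative and equals 0 iff P = Q.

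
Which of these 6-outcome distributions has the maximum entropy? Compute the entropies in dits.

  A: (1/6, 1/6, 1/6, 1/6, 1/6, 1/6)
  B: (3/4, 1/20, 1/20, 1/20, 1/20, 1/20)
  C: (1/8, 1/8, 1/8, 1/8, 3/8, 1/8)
A

For a discrete distribution over n outcomes, entropy is maximized by the uniform distribution.

Computing entropies:
H(A) = 0.7782 dits
H(B) = 0.4190 dits
H(C) = 0.7242 dits

The uniform distribution (where all probabilities equal 1/6) achieves the maximum entropy of log_10(6) = 0.7782 dits.

Distribution A has the highest entropy.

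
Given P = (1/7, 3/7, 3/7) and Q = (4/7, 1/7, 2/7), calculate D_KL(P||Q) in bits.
0.6443 bits

KL divergence: D_KL(P||Q) = Σ p(x) log(p(x)/q(x))

Computing term by term:
  x=0: 1/7 × log_2[(1/7)/(4/7)] = 1/7 × -2.0000 = -0.2857
  x=1: 3/7 × log_2[(3/7)/(1/7)] = 3/7 × 1.5850 = 0.6793
  x=2: 3/7 × log_2[(3/7)/(2/7)] = 3/7 × 0.5850 = 0.2507

D_KL(P||Q) = 0.6443 bits

Note: KL divergence is always non-negative and equals 0 iff P = Q.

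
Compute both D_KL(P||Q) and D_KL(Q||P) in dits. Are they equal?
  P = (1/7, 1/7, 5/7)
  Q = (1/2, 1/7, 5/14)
D_KL(P||Q) = 0.1373, D_KL(Q||P) = 0.1645

KL divergence is not symmetric: D_KL(P||Q) ≠ D_KL(Q||P) in general.

D_KL(P||Q) = 0.1373 dits
D_KL(Q||P) = 0.1645 dits

No, they are not equal!

This asymmetry is why KL divergence is not a true distance metric.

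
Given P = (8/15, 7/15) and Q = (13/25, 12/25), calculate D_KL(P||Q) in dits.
0.0002 dits

KL divergence: D_KL(P||Q) = Σ p(x) log(p(x)/q(x))

Computing term by term:
  x=0: 8/15 × log_10[(8/15)/(13/25)] = 8/15 × 0.0110 = 0.0059
  x=1: 7/15 × log_10[(7/15)/(12/25)] = 7/15 × -0.0122 = -0.0057

D_KL(P||Q) = 0.0002 dits

Note: KL divergence is always non-negative and equals 0 iff P = Q.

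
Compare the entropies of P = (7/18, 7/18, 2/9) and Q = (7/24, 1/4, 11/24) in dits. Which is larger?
P

Computing entropies in dits:
H(P) = 0.4642
H(Q) = 0.4619

Distribution P has higher entropy.

Intuition: The distribution closer to uniform (more spread out) has higher entropy.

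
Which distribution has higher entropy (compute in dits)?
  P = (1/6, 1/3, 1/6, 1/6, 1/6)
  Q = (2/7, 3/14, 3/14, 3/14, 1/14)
P

Computing entropies in dits:
H(P) = 0.6778
H(Q) = 0.6674

Distribution P has higher entropy.

Intuition: The distribution closer to uniform (more spread out) has higher entropy.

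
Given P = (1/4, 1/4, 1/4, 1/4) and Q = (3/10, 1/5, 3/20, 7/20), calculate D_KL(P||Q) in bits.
0.0776 bits

KL divergence: D_KL(P||Q) = Σ p(x) log(p(x)/q(x))

Computing term by term:
  x=0: 1/4 × log_2[(1/4)/(3/10)] = 1/4 × -0.2630 = -0.0658
  x=1: 1/4 × log_2[(1/4)/(1/5)] = 1/4 × 0.3219 = 0.0805
  x=2: 1/4 × log_2[(1/4)/(3/20)] = 1/4 × 0.7370 = 0.1842
  x=3: 1/4 × log_2[(1/4)/(7/20)] = 1/4 × -0.4854 = -0.1214

D_KL(P||Q) = 0.0776 bits

Note: KL divergence is always non-negative and equals 0 iff P = Q.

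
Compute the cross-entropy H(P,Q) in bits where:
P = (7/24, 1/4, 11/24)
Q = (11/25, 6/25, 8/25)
1.6136 bits

Cross-entropy: H(P,Q) = -Σ p(x) log q(x)

Alternatively: H(P,Q) = H(P) + D_KL(P||Q)
H(P) = 1.5343 bits
D_KL(P||Q) = 0.0793 bits

H(P,Q) = 1.5343 + 0.0793 = 1.6136 bits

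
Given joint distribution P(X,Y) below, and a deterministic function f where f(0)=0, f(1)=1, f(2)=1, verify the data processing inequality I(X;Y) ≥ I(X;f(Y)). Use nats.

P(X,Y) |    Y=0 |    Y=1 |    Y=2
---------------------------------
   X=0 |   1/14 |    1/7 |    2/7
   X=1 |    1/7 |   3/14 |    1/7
I(X;Y) = 0.0436, I(X;f(Y)) = 0.0154, inequality holds: 0.0436 ≥ 0.0154

Data Processing Inequality: For any Markov chain X → Y → Z, we have I(X;Y) ≥ I(X;Z).

Here Z = f(Y) is a deterministic function of Y, forming X → Y → Z.

Original I(X;Y) = 0.0436 nats

After applying f:
P(X,Z) where Z=f(Y):
- P(X,Z=0) = P(X,Y=0)
- P(X,Z=1) = P(X,Y=1) + P(X,Y=2)

I(X;Z) = I(X;f(Y)) = 0.0154 nats

Verification: 0.0436 ≥ 0.0154 ✓

Information cannot be created by processing; the function f can only lose information about X.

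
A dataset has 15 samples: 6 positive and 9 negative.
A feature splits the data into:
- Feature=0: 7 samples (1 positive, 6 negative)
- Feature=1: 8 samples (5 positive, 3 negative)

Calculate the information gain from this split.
0.1858 bits

Information Gain = H(Y) - H(Y|Feature)

Before split:
P(positive) = 6/15 = 0.4000
H(Y) = 0.9710 bits

After split:
Feature=0: H = 0.5917 bits (weight = 7/15)
Feature=1: H = 0.9544 bits (weight = 8/15)
H(Y|Feature) = (7/15)×0.5917 + (8/15)×0.9544 = 0.7851 bits

Information Gain = 0.9710 - 0.7851 = 0.1858 bits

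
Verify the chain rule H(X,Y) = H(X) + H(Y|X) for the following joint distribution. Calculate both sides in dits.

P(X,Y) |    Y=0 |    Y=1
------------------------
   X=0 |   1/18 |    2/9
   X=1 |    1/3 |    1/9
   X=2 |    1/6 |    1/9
H(X,Y) = 0.7157, H(X) = 0.4656, H(Y|X) = 0.2501 (all in dits)

Chain rule: H(X,Y) = H(X) + H(Y|X)

Left side — joint entropy directly:
H(X,Y) = -Σ p(x,y) log p(x,y) = 0.7157 dits

Right side — compute H(Y|X) from the conditional distributions:
P(X) = (5/18, 4/9, 5/18), so H(X) = 0.4656 dits
H(Y|X) = Σ_x P(X=x) · H(Y|X=x):
  P(Y|X=0) = (1/5, 4/5), H(Y|X=0) = 0.2173, weight P(X=0) = 5/18
  P(Y|X=1) = (3/4, 1/4), H(Y|X=1) = 0.2442, weight P(X=1) = 4/9
  P(Y|X=2) = (3/5, 2/5), H(Y|X=2) = 0.2923, weight P(X=2) = 5/18
H(Y|X) = 0.2501 dits

H(X) + H(Y|X) = 0.4656 + 0.2501 = 0.7157 dits

Both sides equal 0.7157 dits. ✓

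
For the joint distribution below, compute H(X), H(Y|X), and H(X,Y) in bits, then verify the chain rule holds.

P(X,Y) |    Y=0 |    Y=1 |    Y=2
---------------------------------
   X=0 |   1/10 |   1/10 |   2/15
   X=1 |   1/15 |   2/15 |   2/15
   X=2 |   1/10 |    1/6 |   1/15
H(X,Y) = 3.1111, H(X) = 1.5850, H(Y|X) = 1.5261 (all in bits)

Chain rule: H(X,Y) = H(X) + H(Y|X)

Left side — joint entropy directly:
H(X,Y) = -Σ p(x,y) log p(x,y) = 3.1111 bits

Right side — compute H(Y|X) from the conditional distributions:
P(X) = (1/3, 1/3, 1/3), so H(X) = 1.5850 bits
H(Y|X) = Σ_x P(X=x) · H(Y|X=x):
  P(Y|X=0) = (3/10, 3/10, 2/5), H(Y|X=0) = 1.5710, weight P(X=0) = 1/3
  P(Y|X=1) = (1/5, 2/5, 2/5), H(Y|X=1) = 1.5219, weight P(X=1) = 1/3
  P(Y|X=2) = (3/10, 1/2, 1/5), H(Y|X=2) = 1.4855, weight P(X=2) = 1/3
H(Y|X) = 1.5261 bits

H(X) + H(Y|X) = 1.5850 + 1.5261 = 3.1111 bits

Both sides equal 3.1111 bits. ✓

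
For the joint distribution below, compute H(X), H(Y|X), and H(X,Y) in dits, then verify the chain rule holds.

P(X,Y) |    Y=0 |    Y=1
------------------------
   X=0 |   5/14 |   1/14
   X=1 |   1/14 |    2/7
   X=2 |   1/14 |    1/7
H(X,Y) = 0.6815, H(X) = 0.4608, H(Y|X) = 0.2207 (all in dits)

Chain rule: H(X,Y) = H(X) + H(Y|X)

Left side — joint entropy directly:
H(X,Y) = -Σ p(x,y) log p(x,y) = 0.6815 dits

Right side — compute H(Y|X) from the conditional distributions:
P(X) = (3/7, 5/14, 3/14), so H(X) = 0.4608 dits
H(Y|X) = Σ_x P(X=x) · H(Y|X=x):
  P(Y|X=0) = (5/6, 1/6), H(Y|X=0) = 0.1957, weight P(X=0) = 3/7
  P(Y|X=1) = (1/5, 4/5), H(Y|X=1) = 0.2173, weight P(X=1) = 5/14
  P(Y|X=2) = (1/3, 2/3), H(Y|X=2) = 0.2764, weight P(X=2) = 3/14
H(Y|X) = 0.2207 dits

H(X) + H(Y|X) = 0.4608 + 0.2207 = 0.6815 dits

Both sides equal 0.6815 dits. ✓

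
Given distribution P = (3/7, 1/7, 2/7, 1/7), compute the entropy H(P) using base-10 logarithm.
0.5546 dits

Shannon entropy is H(X) = -Σ p(x) log p(x).

For P = (3/7, 1/7, 2/7, 1/7):
H = -3/7 × log_10(3/7) -1/7 × log_10(1/7) -2/7 × log_10(2/7) -1/7 × log_10(1/7)
H = 0.5546 dits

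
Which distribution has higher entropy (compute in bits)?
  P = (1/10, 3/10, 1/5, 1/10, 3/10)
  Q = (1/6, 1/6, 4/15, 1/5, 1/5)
Q

Computing entropies in bits:
H(P) = 2.1710
H(Q) = 2.2989

Distribution Q has higher entropy.

Intuition: The distribution closer to uniform (more spread out) has higher entropy.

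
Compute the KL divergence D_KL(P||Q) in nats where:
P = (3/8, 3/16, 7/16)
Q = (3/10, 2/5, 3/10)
0.1067 nats

KL divergence: D_KL(P||Q) = Σ p(x) log(p(x)/q(x))

Computing term by term:
  x=0: 3/8 × log_e[(3/8)/(3/10)] = 3/8 × 0.2231 = 0.0837
  x=1: 3/16 × log_e[(3/16)/(2/5)] = 3/16 × -0.7577 = -0.1421
  x=2: 7/16 × log_e[(7/16)/(3/10)] = 7/16 × 0.3773 = 0.1651

D_KL(P||Q) = 0.1067 nats

Note: KL divergence is always non-negative and equals 0 iff P = Q.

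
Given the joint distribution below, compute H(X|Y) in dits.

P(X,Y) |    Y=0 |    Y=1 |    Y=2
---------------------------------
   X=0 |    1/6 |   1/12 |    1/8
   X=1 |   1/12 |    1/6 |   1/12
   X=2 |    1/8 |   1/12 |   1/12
0.4600 dits

Using the chain rule: H(X|Y) = H(X,Y) - H(Y)

First, compute H(X,Y) = 0.9348 dits

Marginal P(Y) = (3/8, 1/3, 7/24)
H(Y) = 0.4749 dits

H(X|Y) = H(X,Y) - H(Y) = 0.9348 - 0.4749 = 0.4600 dits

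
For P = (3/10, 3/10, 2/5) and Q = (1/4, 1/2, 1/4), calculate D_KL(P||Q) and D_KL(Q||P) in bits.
D_KL(P||Q) = 0.1290, D_KL(Q||P) = 0.1332

KL divergence is not symmetric: D_KL(P||Q) ≠ D_KL(Q||P) in general.

D_KL(P||Q) = 0.1290 bits
D_KL(Q||P) = 0.1332 bits

No, they are not equal!

This asymmetry is why KL divergence is not a true distance metric.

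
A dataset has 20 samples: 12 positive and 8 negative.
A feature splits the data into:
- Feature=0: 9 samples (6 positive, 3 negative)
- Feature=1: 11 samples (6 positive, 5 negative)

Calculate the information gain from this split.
0.0110 bits

Information Gain = H(Y) - H(Y|Feature)

Before split:
P(positive) = 12/20 = 0.6000
H(Y) = 0.9710 bits

After split:
Feature=0: H = 0.9183 bits (weight = 9/20)
Feature=1: H = 0.9940 bits (weight = 11/20)
H(Y|Feature) = (9/20)×0.9183 + (11/20)×0.9940 = 0.9599 bits

Information Gain = 0.9710 - 0.9599 = 0.0110 bits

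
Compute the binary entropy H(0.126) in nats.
0.3787 nats

The binary entropy function is:
H(p) = -p log(p) - (1-p) log(1-p)

H(0.126) = -0.126 × log_e(0.126) - 0.874 × log_e(0.874)
H(0.126) = 0.3787 nats

Note: Binary entropy is maximized at p=0.5 (H=1 bit) and minimized at p=0 or p=1 (H=0).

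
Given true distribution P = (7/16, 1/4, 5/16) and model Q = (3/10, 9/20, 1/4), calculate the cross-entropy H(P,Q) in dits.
0.5036 dits

Cross-entropy: H(P,Q) = -Σ p(x) log q(x)

Alternatively: H(P,Q) = H(P) + D_KL(P||Q)
H(P) = 0.4654 dits
D_KL(P||Q) = 0.0382 dits

H(P,Q) = 0.4654 + 0.0382 = 0.5036 dits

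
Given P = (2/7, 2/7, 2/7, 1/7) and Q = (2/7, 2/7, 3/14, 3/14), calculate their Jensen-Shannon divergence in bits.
0.0089 bits

Jensen-Shannon divergence is:
JSD(P||Q) = 0.5 × D_KL(P||M) + 0.5 × D_KL(Q||M)
where M = 0.5 × (P + Q) is the mixture distribution.

M = 0.5 × (2/7, 2/7, 2/7, 1/7) + 0.5 × (2/7, 2/7, 3/14, 3/14) = (2/7, 2/7, 1/4, 5/28)

D_KL(P||M) = 0.0091 bits
D_KL(Q||M) = 0.0087 bits

JSD(P||Q) = 0.5 × 0.0091 + 0.5 × 0.0087 = 0.0089 bits

Unlike KL divergence, JSD is symmetric and bounded: 0 ≤ JSD ≤ log(2).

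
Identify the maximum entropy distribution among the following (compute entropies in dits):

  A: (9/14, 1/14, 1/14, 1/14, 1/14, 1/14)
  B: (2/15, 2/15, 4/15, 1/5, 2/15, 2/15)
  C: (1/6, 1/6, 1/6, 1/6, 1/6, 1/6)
C

For a discrete distribution over n outcomes, entropy is maximized by the uniform distribution.

Computing entropies:
H(A) = 0.5327 dits
H(B) = 0.7596 dits
H(C) = 0.7782 dits

The uniform distribution (where all probabilities equal 1/6) achieves the maximum entropy of log_10(6) = 0.7782 dits.

Distribution C has the highest entropy.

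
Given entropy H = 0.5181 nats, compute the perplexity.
1.6788

Perplexity is e^H (or exp(H) for natural log).

H = 0.5181 nats
Perplexity = e^0.5181 = 1.6788

Interpretation: The model's uncertainty is equivalent to choosing uniformly among 1.7 options.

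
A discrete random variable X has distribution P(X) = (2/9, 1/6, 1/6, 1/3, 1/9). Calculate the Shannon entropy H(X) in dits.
0.6696 dits

Shannon entropy is H(X) = -Σ p(x) log p(x).

For P = (2/9, 1/6, 1/6, 1/3, 1/9):
H = -2/9 × log_10(2/9) -1/6 × log_10(1/6) -1/6 × log_10(1/6) -1/3 × log_10(1/3) -1/9 × log_10(1/9)
H = 0.6696 dits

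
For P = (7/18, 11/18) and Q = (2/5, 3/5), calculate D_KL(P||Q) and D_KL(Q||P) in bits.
D_KL(P||Q) = 0.0004, D_KL(Q||P) = 0.0004

KL divergence is not symmetric: D_KL(P||Q) ≠ D_KL(Q||P) in general.

D_KL(P||Q) = 0.0004 bits
D_KL(Q||P) = 0.0004 bits

In this case they happen to be equal (to 4 decimal places).

This asymmetry is why KL divergence is not a true distance metric.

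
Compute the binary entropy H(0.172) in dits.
0.1994 dits

The binary entropy function is:
H(p) = -p log(p) - (1-p) log(1-p)

H(0.172) = -0.172 × log_10(0.172) - 0.828 × log_10(0.828)
H(0.172) = 0.1994 dits

Note: Binary entropy is maximized at p=0.5 (H=1 bit) and minimized at p=0 or p=1 (H=0).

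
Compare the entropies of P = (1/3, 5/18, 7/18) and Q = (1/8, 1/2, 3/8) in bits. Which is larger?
P

Computing entropies in bits:
H(P) = 1.5715
H(Q) = 1.4056

Distribution P has higher entropy.

Intuition: The distribution closer to uniform (more spread out) has higher entropy.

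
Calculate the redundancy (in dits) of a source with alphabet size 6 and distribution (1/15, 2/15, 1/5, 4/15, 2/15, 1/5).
0.0337 dits

Redundancy measures how far a source is from maximum entropy:
R = H_max - H(X)

Maximum entropy for 6 symbols: H_max = log_10(6) = 0.7782 dits
Actual entropy: H(X) = 0.7444 dits
Redundancy: R = 0.7782 - 0.7444 = 0.0337 dits

This redundancy represents potential for compression: the source could be compressed by 0.0337 dits per symbol.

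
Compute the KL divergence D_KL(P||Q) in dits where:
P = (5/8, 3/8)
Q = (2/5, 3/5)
0.0446 dits

KL divergence: D_KL(P||Q) = Σ p(x) log(p(x)/q(x))

Computing term by term:
  x=0: 5/8 × log_10[(5/8)/(2/5)] = 5/8 × 0.1938 = 0.1211
  x=1: 3/8 × log_10[(3/8)/(3/5)] = 3/8 × -0.2041 = -0.0765

D_KL(P||Q) = 0.0446 dits

Note: KL divergence is always non-negative and equals 0 iff P = Q.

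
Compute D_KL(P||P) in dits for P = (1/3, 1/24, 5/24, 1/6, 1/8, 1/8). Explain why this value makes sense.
0.0000 dits

KL divergence satisfies the Gibbs inequality: D_KL(P||Q) ≥ 0 for all distributions P, Q.

D_KL(P||Q) = Σ p(x) log(p(x)/q(x))
Each term is p(x) × log_10(p(x)/p(x)) = p(x) × log_10(1) = 0, so the sum is 0.
D_KL(P||Q) = 0.0000 dits

When P = Q, the KL divergence is exactly 0, as there is no 'divergence' between identical distributions.

This non-negativity is a fundamental property: relative entropy cannot be negative because it measures how different Q is from P.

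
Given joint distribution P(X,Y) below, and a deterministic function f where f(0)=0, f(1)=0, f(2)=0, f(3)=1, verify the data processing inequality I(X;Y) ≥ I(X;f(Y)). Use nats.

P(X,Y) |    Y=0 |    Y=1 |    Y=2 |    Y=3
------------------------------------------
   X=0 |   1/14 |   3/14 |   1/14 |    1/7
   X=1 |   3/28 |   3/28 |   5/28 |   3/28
I(X;Y) = 0.0481, I(X;f(Y)) = 0.0034, inequality holds: 0.0481 ≥ 0.0034

Data Processing Inequality: For any Markov chain X → Y → Z, we have I(X;Y) ≥ I(X;Z).

Here Z = f(Y) is a deterministic function of Y, forming X → Y → Z.

Original I(X;Y) = 0.0481 nats

After applying f:
P(X,Z) where Z=f(Y):
- P(X,Z=0) = P(X,Y=0) + P(X,Y=1) + P(X,Y=2)
- P(X,Z=1) = P(X,Y=3)

I(X;Z) = I(X;f(Y)) = 0.0034 nats

Verification: 0.0481 ≥ 0.0034 ✓

Information cannot be created by processing; the function f can only lose information about X.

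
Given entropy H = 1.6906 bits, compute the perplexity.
3.2279

Perplexity is 2^H (or exp(H) for natural log).

H = 1.6906 bits
Perplexity = 2^1.6906 = 3.2279

Interpretation: The model's uncertainty is equivalent to choosing uniformly among 3.2 options.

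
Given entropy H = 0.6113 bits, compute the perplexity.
1.5276

Perplexity is 2^H (or exp(H) for natural log).

H = 0.6113 bits
Perplexity = 2^0.6113 = 1.5276

Interpretation: The model's uncertainty is equivalent to choosing uniformly among 1.5 options.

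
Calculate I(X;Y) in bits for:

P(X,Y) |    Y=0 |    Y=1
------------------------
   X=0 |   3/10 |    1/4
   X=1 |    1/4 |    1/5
0.0001 bits

Mutual information: I(X;Y) = H(X) + H(Y) - H(X,Y)

Marginals:
P(X) = (11/20, 9/20), H(X) = 0.9928 bits
P(Y) = (11/20, 9/20), H(Y) = 0.9928 bits

Joint entropy: H(X,Y) = 1.9855 bits

I(X;Y) = 0.9928 + 0.9928 - 1.9855 = 0.0001 bits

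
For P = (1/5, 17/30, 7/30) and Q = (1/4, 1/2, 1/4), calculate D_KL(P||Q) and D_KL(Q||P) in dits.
D_KL(P||Q) = 0.0044, D_KL(Q||P) = 0.0045

KL divergence is not symmetric: D_KL(P||Q) ≠ D_KL(Q||P) in general.

D_KL(P||Q) = 0.0044 dits
D_KL(Q||P) = 0.0045 dits

No, they are not equal!

This asymmetry is why KL divergence is not a true distance metric.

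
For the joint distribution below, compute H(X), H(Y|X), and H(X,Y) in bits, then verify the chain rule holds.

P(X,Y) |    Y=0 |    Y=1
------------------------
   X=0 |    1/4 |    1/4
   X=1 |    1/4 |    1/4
H(X,Y) = 2.0000, H(X) = 1.0000, H(Y|X) = 1.0000 (all in bits)

Chain rule: H(X,Y) = H(X) + H(Y|X)

Left side — joint entropy directly:
H(X,Y) = -Σ p(x,y) log p(x,y) = 2.0000 bits

Right side — compute H(Y|X) from the conditional distributions:
P(X) = (1/2, 1/2), so H(X) = 1.0000 bits
H(Y|X) = Σ_x P(X=x) · H(Y|X=x):
  P(Y|X=0) = (1/2, 1/2), H(Y|X=0) = 1.0000, weight P(X=0) = 1/2
  P(Y|X=1) = (1/2, 1/2), H(Y|X=1) = 1.0000, weight P(X=1) = 1/2
H(Y|X) = 1.0000 bits

H(X) + H(Y|X) = 1.0000 + 1.0000 = 2.0000 bits

Both sides equal 2.0000 bits. ✓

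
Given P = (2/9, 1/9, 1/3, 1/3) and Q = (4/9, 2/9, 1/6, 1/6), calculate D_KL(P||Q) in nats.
0.2310 nats

KL divergence: D_KL(P||Q) = Σ p(x) log(p(x)/q(x))

Computing term by term:
  x=0: 2/9 × log_e[(2/9)/(4/9)] = 2/9 × -0.6931 = -0.1540
  x=1: 1/9 × log_e[(1/9)/(2/9)] = 1/9 × -0.6931 = -0.0770
  x=2: 1/3 × log_e[(1/3)/(1/6)] = 1/3 × 0.6931 = 0.2310
  x=3: 1/3 × log_e[(1/3)/(1/6)] = 1/3 × 0.6931 = 0.2310

D_KL(P||Q) = 0.2310 nats

Note: KL divergence is always non-negative and equals 0 iff P = Q.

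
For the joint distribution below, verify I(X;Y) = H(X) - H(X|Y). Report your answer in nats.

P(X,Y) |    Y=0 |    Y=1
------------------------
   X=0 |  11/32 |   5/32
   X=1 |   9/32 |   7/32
I(X;Y) = 0.0084 nats

Mutual information has multiple equivalent forms:
- I(X;Y) = H(X) - H(X|Y)
- I(X;Y) = H(Y) - H(Y|X)
- I(X;Y) = H(X) + H(Y) - H(X,Y)

Computing all quantities:
H(X) = 0.6931, H(Y) = 0.6616, H(X,Y) = 1.3463
H(X|Y) = 0.6848, H(Y|X) = 0.6532

Verification:
H(X) - H(X|Y) = 0.6931 - 0.6848 = 0.0084
H(Y) - H(Y|X) = 0.6616 - 0.6532 = 0.0084
H(X) + H(Y) - H(X,Y) = 0.6931 + 0.6616 - 1.3463 = 0.0084

All forms give I(X;Y) = 0.0084 nats. ✓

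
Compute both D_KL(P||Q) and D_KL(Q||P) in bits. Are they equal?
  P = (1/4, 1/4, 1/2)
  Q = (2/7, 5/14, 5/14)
D_KL(P||Q) = 0.0659, D_KL(Q||P) = 0.0655

KL divergence is not symmetric: D_KL(P||Q) ≠ D_KL(Q||P) in general.

D_KL(P||Q) = 0.0659 bits
D_KL(Q||P) = 0.0655 bits

No, they are not equal!

This asymmetry is why KL divergence is not a true distance metric.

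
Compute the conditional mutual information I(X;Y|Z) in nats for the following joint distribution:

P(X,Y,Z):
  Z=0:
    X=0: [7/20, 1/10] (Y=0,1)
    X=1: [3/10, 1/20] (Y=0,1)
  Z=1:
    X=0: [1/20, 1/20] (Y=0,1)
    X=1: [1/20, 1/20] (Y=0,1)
0.0042 nats

Conditional mutual information: I(X;Y|Z) = H(X|Z) + H(Y|Z) - H(X,Y|Z)

H(Z) = 0.5004
H(X,Z) = 1.1873 → H(X|Z) = 0.6869
H(Y,Z) = 1.0251 → H(Y|Z) = 0.5247
H(X,Y,Z) = 1.7078 → H(X,Y|Z) = 1.2074

I(X;Y|Z) = 0.6869 + 0.5247 - 1.2074 = 0.0042 nats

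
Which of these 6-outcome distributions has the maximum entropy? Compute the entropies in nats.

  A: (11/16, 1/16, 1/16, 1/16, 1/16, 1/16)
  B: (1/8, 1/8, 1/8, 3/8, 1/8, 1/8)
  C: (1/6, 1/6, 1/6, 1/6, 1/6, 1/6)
C

For a discrete distribution over n outcomes, entropy is maximized by the uniform distribution.

Computing entropies:
H(A) = 1.1240 nats
H(B) = 1.6675 nats
H(C) = 1.7918 nats

The uniform distribution (where all probabilities equal 1/6) achieves the maximum entropy of log_e(6) = 1.7918 nats.

Distribution C has the highest entropy.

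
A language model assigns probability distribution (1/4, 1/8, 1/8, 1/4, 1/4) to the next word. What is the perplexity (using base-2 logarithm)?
4.7568

Perplexity is 2^H (or exp(H) for natural log).

First, H = -Σ p log p = 2.2500 bits
Perplexity = 2^2.2500 = 4.7568

Interpretation: The model's uncertainty is equivalent to choosing uniformly among 4.8 options.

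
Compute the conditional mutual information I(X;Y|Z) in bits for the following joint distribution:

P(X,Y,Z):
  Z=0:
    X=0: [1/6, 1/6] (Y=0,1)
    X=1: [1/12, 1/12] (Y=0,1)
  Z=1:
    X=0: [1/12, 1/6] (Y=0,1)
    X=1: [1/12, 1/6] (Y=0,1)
0.0000 bits

Conditional mutual information: I(X;Y|Z) = H(X|Z) + H(Y|Z) - H(X,Y|Z)

H(Z) = 1.0000
H(X,Z) = 1.9591 → H(X|Z) = 0.9591
H(Y,Z) = 1.9591 → H(Y|Z) = 0.9591
H(X,Y,Z) = 2.9183 → H(X,Y|Z) = 1.9183

I(X;Y|Z) = 0.9591 + 0.9591 - 1.9183 = 0.0000 bits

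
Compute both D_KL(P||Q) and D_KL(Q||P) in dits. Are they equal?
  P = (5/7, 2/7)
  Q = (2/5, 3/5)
D_KL(P||Q) = 0.0878, D_KL(Q||P) = 0.0926

KL divergence is not symmetric: D_KL(P||Q) ≠ D_KL(Q||P) in general.

D_KL(P||Q) = 0.0878 dits
D_KL(Q||P) = 0.0926 dits

No, they are not equal!

This asymmetry is why KL divergence is not a true distance metric.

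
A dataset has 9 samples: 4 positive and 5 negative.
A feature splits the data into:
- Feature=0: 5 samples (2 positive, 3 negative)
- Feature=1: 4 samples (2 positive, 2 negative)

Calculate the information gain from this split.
0.0072 bits

Information Gain = H(Y) - H(Y|Feature)

Before split:
P(positive) = 4/9 = 0.4444
H(Y) = 0.9911 bits

After split:
Feature=0: H = 0.9710 bits (weight = 5/9)
Feature=1: H = 1.0000 bits (weight = 4/9)
H(Y|Feature) = (5/9)×0.9710 + (4/9)×1.0000 = 0.9839 bits

Information Gain = 0.9911 - 0.9839 = 0.0072 bits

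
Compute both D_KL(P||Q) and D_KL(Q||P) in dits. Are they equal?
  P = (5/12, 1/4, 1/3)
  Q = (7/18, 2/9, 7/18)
D_KL(P||Q) = 0.0030, D_KL(Q||P) = 0.0030

KL divergence is not symmetric: D_KL(P||Q) ≠ D_KL(Q||P) in general.

D_KL(P||Q) = 0.0030 dits
D_KL(Q||P) = 0.0030 dits

In this case they happen to be equal (to 4 decimal places).

This asymmetry is why KL divergence is not a true distance metric.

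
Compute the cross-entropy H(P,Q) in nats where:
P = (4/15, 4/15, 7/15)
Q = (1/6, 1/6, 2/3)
1.1448 nats

Cross-entropy: H(P,Q) = -Σ p(x) log q(x)

Alternatively: H(P,Q) = H(P) + D_KL(P||Q)
H(P) = 1.0606 nats
D_KL(P||Q) = 0.0842 nats

H(P,Q) = 1.0606 + 0.0842 = 1.1448 nats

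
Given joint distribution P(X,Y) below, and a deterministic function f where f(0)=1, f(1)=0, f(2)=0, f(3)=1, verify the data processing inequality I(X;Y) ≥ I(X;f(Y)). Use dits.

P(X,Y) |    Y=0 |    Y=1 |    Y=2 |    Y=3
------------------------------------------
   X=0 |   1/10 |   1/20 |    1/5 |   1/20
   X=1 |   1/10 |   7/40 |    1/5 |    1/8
I(X;Y) = 0.0144, I(X;f(Y)) = 0.0000, inequality holds: 0.0144 ≥ 0.0000

Data Processing Inequality: For any Markov chain X → Y → Z, we have I(X;Y) ≥ I(X;Z).

Here Z = f(Y) is a deterministic function of Y, forming X → Y → Z.

Original I(X;Y) = 0.0144 dits

After applying f:
P(X,Z) where Z=f(Y):
- P(X,Z=0) = P(X,Y=1) + P(X,Y=2)
- P(X,Z=1) = P(X,Y=0) + P(X,Y=3)

I(X;Z) = I(X;f(Y)) = 0.0000 dits

Verification: 0.0144 ≥ 0.0000 ✓

Information cannot be created by processing; the function f can only lose information about X.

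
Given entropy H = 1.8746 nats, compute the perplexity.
6.5182

Perplexity is e^H (or exp(H) for natural log).

H = 1.8746 nats
Perplexity = e^1.8746 = 6.5182

Interpretation: The model's uncertainty is equivalent to choosing uniformly among 6.5 options.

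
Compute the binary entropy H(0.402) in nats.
0.6738 nats

The binary entropy function is:
H(p) = -p log(p) - (1-p) log(1-p)

H(0.402) = -0.402 × log_e(0.402) - 0.598 × log_e(0.598)
H(0.402) = 0.6738 nats

Note: Binary entropy is maximized at p=0.5 (H=1 bit) and minimized at p=0 or p=1 (H=0).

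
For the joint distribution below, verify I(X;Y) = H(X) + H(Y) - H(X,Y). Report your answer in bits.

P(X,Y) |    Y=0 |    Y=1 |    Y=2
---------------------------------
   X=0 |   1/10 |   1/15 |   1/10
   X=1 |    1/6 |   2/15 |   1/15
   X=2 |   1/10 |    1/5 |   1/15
I(X;Y) = 0.0586 bits

Mutual information has multiple equivalent forms:
- I(X;Y) = H(X) - H(X|Y)
- I(X;Y) = H(Y) - H(Y|X)
- I(X;Y) = H(X) + H(Y) - H(X,Y)

Computing all quantities:
H(X) = 1.5700, H(Y) = 1.5494, H(X,Y) = 3.0608
H(X|Y) = 1.5114, H(Y|X) = 1.4908

Verification:
H(X) - H(X|Y) = 1.5700 - 1.5114 = 0.0586
H(Y) - H(Y|X) = 1.5494 - 1.4908 = 0.0586
H(X) + H(Y) - H(X,Y) = 1.5700 + 1.5494 - 3.0608 = 0.0586

All forms give I(X;Y) = 0.0586 bits. ✓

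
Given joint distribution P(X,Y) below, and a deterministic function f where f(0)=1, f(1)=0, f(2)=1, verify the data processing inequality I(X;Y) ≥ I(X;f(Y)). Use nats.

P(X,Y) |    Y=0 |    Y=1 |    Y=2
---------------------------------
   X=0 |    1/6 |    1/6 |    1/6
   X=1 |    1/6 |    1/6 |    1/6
I(X;Y) = 0.0000, I(X;f(Y)) = 0.0000, inequality holds: 0.0000 ≥ 0.0000

Data Processing Inequality: For any Markov chain X → Y → Z, we have I(X;Y) ≥ I(X;Z).

Here Z = f(Y) is a deterministic function of Y, forming X → Y → Z.

Original I(X;Y) = 0.0000 nats

After applying f:
P(X,Z) where Z=f(Y):
- P(X,Z=0) = P(X,Y=1)
- P(X,Z=1) = P(X,Y=0) + P(X,Y=2)

I(X;Z) = I(X;f(Y)) = 0.0000 nats

Verification: 0.0000 ≥ 0.0000 ✓

Information cannot be created by processing; the function f can only lose information about X.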